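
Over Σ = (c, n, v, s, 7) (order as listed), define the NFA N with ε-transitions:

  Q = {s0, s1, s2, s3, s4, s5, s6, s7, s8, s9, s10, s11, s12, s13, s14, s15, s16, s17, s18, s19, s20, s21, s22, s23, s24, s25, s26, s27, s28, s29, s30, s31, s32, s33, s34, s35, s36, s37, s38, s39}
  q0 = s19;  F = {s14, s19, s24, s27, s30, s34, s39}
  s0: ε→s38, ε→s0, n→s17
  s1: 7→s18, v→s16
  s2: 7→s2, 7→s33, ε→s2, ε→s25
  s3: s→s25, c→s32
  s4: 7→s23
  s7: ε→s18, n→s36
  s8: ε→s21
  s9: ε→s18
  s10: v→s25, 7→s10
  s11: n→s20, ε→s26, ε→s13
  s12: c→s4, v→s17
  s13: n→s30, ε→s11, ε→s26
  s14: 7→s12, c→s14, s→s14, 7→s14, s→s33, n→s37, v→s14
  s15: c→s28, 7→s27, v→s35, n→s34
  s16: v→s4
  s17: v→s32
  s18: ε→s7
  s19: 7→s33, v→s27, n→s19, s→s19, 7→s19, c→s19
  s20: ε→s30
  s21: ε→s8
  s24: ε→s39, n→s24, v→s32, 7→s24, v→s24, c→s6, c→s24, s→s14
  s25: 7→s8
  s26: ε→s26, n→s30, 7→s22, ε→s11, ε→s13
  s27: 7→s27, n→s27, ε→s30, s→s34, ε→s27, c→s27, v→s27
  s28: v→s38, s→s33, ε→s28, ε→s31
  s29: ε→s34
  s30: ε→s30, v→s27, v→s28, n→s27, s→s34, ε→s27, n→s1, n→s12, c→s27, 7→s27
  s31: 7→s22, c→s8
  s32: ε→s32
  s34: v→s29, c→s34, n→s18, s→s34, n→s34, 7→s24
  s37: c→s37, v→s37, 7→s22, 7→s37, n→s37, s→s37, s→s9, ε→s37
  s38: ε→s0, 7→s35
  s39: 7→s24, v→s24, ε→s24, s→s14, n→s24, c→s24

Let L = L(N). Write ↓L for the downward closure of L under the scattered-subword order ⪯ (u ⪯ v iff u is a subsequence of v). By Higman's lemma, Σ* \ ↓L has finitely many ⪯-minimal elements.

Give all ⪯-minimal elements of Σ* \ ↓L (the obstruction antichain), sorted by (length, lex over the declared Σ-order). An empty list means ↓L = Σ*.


|Q|=40, |F|=7, |δ|=109 (29 ε).
min D↑ (6 st, q0=0, F={5}): 0:c→0,n→0,v→1,s→0,7→0 1:c→1,n→1,v→1,s→2,7→1 2:c→2,n→2,v→2,s→2,7→3 3:c→3,n→3,v→3,s→4,7→3 4:c→4,n→5,v→4,s→4,7→4 5:c→5,n→5,v→5,s→5,7→5 [Hopcroft].
'vs7sn': |S_i|=[30, 29, 18, 16, 13, 6] end={s18,s22,s36,s37,s7,s9} rej; 5/5 del acc.
1 minimals (antichain).

min(Σ*\↓L) = [vs7sn].


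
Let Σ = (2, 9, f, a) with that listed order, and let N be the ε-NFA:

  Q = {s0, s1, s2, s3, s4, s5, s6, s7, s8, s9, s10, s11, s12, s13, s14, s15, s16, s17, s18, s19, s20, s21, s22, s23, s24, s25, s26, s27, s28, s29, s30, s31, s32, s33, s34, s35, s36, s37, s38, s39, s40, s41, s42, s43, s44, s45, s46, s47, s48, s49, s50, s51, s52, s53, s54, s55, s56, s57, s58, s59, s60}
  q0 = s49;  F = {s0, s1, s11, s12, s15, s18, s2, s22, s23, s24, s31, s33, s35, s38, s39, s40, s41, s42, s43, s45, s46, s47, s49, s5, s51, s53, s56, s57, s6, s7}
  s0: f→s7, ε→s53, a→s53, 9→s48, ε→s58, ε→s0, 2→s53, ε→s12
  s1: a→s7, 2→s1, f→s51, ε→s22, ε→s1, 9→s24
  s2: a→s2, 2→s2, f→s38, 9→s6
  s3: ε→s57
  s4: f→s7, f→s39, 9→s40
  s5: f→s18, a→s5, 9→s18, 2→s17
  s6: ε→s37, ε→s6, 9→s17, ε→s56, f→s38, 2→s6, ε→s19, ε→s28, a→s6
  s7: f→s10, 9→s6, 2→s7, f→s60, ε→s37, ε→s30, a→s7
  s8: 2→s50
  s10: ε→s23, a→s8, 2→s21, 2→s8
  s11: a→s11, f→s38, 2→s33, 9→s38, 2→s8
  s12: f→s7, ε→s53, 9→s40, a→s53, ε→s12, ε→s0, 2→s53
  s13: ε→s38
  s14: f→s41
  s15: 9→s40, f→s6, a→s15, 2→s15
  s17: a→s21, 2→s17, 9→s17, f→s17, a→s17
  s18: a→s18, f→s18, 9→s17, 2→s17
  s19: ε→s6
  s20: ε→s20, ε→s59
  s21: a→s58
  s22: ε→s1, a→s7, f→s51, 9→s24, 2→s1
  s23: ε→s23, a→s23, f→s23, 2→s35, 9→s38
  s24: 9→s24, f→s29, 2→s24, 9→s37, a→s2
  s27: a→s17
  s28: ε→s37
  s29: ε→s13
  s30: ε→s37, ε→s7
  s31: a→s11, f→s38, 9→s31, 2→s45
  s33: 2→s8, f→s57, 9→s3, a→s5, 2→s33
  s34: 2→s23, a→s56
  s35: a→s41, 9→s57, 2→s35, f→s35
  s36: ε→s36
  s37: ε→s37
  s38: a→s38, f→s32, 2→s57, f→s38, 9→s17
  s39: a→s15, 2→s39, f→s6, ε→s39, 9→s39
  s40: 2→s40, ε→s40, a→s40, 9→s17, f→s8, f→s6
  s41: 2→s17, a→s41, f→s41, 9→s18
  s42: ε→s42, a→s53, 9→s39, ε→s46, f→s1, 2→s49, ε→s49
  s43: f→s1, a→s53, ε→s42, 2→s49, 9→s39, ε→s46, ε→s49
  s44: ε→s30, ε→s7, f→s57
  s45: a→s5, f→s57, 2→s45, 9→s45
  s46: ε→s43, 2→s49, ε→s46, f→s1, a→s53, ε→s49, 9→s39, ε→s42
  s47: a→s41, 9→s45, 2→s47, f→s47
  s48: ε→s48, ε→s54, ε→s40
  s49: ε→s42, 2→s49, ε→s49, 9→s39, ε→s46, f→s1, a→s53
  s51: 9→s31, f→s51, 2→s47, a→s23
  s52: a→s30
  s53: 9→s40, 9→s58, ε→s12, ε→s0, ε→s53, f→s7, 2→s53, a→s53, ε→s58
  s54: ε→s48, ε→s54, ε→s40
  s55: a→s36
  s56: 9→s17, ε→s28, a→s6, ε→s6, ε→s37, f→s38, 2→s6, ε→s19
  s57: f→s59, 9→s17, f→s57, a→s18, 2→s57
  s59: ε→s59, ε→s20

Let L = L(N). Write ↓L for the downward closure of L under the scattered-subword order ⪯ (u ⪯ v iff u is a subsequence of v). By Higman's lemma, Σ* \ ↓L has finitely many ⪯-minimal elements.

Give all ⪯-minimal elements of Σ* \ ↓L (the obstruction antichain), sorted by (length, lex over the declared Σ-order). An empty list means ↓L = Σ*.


|Q|=61, |F|=30, |δ|=211 (63 ε).
min D↑ (24 st, q0=0, F={10}): 0:2→0,9→1,f→2,a→3 1:2→1,9→1,f→4,a→5 2:2→2,9→6,f→7,a→8 3:2→3,9→9,f→8,a→3 4:2→4,9→10,f→11,a→4 5:2→5,9→9,f→4,a→5 6:2→6,9→6,f→11,a→12 7:2→13,9→14,f→7,a→15 8:2→8,9→4,f→15,a→8 9:2→9,9→10,f→4,a→9 10:2→10,9→10,f→10,a→10 11:2→16,9→10,f→11,a→11 12:2→12,9→4,f→11,a→12 13:2→13,9→17,f→13,a→18 14:2→17,9→14,f→11,a→19 15:2→20,9→11,f→15,a→15 16:2→16,9→10,f→16,a→21 17:2→17,9→17,f→16,a→22 18:2→10,9→21,f→18,a→18 19:2→23,9→11,f→11,a→19 20:2→20,9→16,f→20,a→18 21:2→10,9→10,f→21,a→21 22:2→10,9→21,f→21,a→22 23:2→23,9→16,f→16,a→22.
'9f9': |S_i|=[49, 31, 18, 3] end={s17,s21,s58} — reject; 3/3 deletions ∈↓L.
'a99': N↓-sim [49, 35, 20, 3] end={s17,s21,s58} — reject; 3/3 del acc.
'ff2a2': run [49, 37, 26, 16, 6, 3] end={s17,s21,s58} — reject; 5/5 single-dels accept.
3 minimals (antichain).

Antichain: [9f9, a99, ff2a2].


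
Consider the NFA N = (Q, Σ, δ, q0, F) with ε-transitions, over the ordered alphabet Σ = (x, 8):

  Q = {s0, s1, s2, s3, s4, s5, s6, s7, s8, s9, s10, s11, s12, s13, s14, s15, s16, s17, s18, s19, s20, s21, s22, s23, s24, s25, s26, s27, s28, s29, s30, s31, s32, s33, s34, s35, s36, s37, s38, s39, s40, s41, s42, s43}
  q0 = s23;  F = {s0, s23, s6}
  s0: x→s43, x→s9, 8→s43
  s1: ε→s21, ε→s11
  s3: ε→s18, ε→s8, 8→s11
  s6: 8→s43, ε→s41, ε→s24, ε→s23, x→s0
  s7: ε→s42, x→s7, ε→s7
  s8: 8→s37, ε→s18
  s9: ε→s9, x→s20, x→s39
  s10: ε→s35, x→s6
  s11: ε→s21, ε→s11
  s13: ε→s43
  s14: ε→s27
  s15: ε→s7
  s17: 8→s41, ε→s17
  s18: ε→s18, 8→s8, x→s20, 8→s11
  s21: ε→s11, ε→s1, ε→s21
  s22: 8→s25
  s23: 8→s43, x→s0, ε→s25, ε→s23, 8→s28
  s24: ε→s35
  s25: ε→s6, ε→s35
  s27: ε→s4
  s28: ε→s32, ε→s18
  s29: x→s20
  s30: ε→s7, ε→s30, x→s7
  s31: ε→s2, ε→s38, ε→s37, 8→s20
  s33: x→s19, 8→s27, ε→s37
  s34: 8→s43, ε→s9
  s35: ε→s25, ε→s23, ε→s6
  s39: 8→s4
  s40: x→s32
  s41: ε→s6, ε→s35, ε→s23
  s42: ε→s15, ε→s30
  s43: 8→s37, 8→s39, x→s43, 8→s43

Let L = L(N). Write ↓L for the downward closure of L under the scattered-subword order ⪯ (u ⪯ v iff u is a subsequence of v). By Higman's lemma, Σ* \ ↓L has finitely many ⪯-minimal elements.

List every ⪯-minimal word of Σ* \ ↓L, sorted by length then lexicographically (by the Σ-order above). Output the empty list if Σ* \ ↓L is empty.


min(Σ*\↓L) = [8, xx].

|Q|=44, |F|=3, |δ|=76 (45 ε).
min D↑ (3 st, q0=0, F={2}): 0:x→1,8→2 1:x→2,8→2 2:x→2,8→2 (ε-aug+det+¬).
'8': run [20, 12] end={s1,s11,s18,s20,s21,s28,s32,s37,s39,s4,s43,s8} rej; 1/1 deletions ∈↓L.
'xx': N↓-sim [20, 7, 6] end={s20,s37,s39,s4,s43,s9} — reject; 2/2 deletions ∈↓L.
2 minimals (antichain).


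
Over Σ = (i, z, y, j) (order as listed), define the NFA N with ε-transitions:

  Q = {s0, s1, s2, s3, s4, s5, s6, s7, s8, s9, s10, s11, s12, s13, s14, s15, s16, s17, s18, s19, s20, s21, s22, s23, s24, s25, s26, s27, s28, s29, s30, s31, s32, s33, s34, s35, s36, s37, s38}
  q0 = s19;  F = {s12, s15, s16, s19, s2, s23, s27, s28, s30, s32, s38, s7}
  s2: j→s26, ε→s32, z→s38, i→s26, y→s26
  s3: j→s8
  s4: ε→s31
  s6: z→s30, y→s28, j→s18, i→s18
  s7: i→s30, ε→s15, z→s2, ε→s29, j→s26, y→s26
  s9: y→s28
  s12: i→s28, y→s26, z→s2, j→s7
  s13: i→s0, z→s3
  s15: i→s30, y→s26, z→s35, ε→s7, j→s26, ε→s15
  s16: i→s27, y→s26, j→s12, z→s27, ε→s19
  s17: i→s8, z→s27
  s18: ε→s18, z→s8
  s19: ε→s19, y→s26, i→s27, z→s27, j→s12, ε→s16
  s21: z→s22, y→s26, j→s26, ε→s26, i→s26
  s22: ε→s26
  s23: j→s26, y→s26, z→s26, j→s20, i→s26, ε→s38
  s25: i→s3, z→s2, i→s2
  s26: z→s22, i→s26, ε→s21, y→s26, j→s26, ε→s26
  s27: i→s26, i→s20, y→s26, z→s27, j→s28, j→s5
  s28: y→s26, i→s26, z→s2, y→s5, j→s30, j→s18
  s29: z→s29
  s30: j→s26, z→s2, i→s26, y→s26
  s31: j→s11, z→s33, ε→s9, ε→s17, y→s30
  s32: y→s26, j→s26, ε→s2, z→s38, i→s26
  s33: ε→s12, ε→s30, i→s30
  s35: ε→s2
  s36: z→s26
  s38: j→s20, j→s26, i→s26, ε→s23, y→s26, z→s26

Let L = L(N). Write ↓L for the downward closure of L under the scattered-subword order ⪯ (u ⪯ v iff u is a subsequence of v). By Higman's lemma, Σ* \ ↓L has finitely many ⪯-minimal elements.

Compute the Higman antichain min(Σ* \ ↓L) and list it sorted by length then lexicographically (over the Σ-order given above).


|Q|=39, |F|=12, |δ|=104 (22 ε).
min D↑ (9 st, q0=0, F={2}): 0:i→1,z→1,y→2,j→3 1:i→2,z→1,y→2,j→4 2:i→2,z→2,y→2,j→2 3:i→4,z→5,y→2,j→6 4:i→2,z→5,y→2,j→7 5:i→2,z→8,y→2,j→2 6:i→7,z→5,y→2,j→2 7:i→2,z→5,y→2,j→2 8:i→2,z→2,y→2,j→2.
'y': run [21, 4] end={s21,s22,s26,s5} rej; 1/1 del acc.
'ii': run [21, 14, 4] end={s20,s21,s22,s26} — reject; 2/2 del acc.
'zi': N↓-sim [21, 16, 4] end={s20,s21,s22,s26} rej; 2/2 deletions ∈↓L.
'jzj': run [21, 18, 11, 4] end={s20,s21,s22,s26} — reject; 3/3 single-dels accept.
'jjj': |S_i|=[21, 18, 15, 4] end={s20,s21,s22,s26} rej; 3/3 del acc.
'jzzz': |S_i|=[21, 18, 11, 7, 4] end={s21,s22,s26,s29} rej; 4/4 single-dels accept.
6 obstructions.

A = [y, ii, zi, jzj, jjj, jzzz].


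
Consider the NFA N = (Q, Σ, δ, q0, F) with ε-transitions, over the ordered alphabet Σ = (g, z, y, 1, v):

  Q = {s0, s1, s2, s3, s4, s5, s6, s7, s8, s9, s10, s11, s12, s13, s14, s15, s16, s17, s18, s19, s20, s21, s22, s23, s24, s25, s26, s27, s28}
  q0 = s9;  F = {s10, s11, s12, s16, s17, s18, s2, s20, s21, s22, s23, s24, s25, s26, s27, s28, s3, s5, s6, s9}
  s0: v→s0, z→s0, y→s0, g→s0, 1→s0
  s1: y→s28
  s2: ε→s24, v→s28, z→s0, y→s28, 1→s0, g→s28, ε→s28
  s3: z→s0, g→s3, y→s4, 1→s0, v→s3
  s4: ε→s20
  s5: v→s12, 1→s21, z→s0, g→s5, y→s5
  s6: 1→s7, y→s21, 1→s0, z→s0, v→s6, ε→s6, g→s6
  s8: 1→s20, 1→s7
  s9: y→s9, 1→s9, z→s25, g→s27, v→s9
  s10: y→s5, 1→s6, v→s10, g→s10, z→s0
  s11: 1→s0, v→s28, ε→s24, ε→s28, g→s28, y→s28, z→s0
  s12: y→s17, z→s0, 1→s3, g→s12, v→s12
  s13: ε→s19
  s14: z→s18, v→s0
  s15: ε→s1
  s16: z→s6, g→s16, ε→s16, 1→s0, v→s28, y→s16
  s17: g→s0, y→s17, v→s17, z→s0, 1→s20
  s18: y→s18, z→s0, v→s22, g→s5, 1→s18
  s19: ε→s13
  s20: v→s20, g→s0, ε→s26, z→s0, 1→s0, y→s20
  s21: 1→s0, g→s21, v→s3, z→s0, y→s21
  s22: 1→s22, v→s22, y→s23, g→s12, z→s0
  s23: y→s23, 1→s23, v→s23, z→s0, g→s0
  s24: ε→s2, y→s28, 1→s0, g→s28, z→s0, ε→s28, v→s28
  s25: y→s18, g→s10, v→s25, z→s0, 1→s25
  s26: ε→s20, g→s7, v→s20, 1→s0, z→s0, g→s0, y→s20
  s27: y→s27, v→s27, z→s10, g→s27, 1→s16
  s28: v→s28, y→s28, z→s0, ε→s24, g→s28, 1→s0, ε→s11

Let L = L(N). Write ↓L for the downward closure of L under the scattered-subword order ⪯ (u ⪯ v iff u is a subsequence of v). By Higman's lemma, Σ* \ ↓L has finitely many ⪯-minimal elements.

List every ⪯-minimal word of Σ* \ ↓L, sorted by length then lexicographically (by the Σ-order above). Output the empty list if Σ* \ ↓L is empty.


Antichain: [zz, g11, g1vz, zyvyg].

|Q|=29, |F|=20, |δ|=128 (16 ε).
min D↑ (17 st, q0=0, F={5}): 0:g→1,z→2,y→0,1→0,v→0 1:g→1,z→3,y→1,1→4,v→1 2:g→3,z→5,y→6,1→2,v→2 3:g→3,z→5,y→7,1→8,v→3 4:g→4,z→8,y→4,1→5,v→9 5:g→5,z→5,y→5,1→5,v→5 6:g→7,z→5,y→6,1→6,v→10 7:g→7,z→5,y→7,1→11,v→12 8:g→8,z→5,y→11,1→5,v→8 9:g→9,z→5,y→9,1→5,v→9 10:g→12,z→5,y→13,1→10,v→10 11:g→11,z→5,y→11,1→5,v→14 12:g→12,z→5,y→15,1→14,v→12 13:g→5,z→5,y→13,1→13,v→13 14:g→14,z→5,y→16,1→5,v→14 15:g→5,z→5,y→15,1→16,v→15 16:g→5,z→5,y→16,1→5,v→16 (ε-aug+det+¬).
'zz': run [23, 16, 1] end={s0} — reject; 2/2 del acc.
'g11': |S_i|=[23, 18, 13, 2] end={s0,s7} rej; 3/3 deletions ∈↓L.
'g1vz': |S_i|=[23, 18, 13, 12, 1] end={s0} — reject; 4/4 single-dels accept.
'zyvyg': N↓-sim [23, 16, 13, 10, 7, 2] end={s0,s7} rej; 5/5 single-dels accept.
4 obstructions.


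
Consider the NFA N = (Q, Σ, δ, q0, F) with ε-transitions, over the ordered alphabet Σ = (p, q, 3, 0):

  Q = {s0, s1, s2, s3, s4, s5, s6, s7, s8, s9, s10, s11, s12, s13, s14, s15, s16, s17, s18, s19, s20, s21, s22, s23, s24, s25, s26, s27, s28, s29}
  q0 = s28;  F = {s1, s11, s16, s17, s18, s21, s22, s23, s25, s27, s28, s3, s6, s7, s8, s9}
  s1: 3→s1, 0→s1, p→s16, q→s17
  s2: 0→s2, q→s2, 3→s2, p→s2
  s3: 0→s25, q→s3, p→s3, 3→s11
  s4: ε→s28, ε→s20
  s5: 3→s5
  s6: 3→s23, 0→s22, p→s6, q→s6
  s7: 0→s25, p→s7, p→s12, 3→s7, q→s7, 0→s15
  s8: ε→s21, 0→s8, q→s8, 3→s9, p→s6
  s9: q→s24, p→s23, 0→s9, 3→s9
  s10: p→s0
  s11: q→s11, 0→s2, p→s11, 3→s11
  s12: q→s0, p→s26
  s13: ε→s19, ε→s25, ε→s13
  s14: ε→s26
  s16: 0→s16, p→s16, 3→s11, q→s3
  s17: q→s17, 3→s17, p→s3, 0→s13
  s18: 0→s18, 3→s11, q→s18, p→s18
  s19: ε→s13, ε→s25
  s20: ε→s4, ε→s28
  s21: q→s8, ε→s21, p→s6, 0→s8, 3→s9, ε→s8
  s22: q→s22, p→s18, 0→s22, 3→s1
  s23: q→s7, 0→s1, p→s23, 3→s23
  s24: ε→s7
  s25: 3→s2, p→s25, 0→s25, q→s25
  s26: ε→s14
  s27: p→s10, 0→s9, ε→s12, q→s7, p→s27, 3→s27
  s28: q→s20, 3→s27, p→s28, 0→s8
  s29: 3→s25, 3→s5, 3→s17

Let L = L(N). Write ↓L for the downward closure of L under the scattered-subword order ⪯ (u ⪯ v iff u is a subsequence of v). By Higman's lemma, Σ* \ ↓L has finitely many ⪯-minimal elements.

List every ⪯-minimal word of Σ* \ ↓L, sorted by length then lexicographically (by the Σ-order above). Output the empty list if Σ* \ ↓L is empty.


A = [3q03, 0p0p30].

|Q|=30, |F|=16, |δ|=94 (16 ε).
min D↑ (16 st, q0=0, F={9}): 0:p→0,q→0,3→1,0→2 1:p→1,q→3,3→1,0→4 2:p→5,q→2,3→4,0→2 3:p→3,q→3,3→3,0→6 4:p→7,q→3,3→4,0→4 5:p→5,q→5,3→7,0→8 6:p→6,q→6,3→9,0→6 7:p→7,q→3,3→7,0→10 8:p→11,q→8,3→10,0→8 9:p→9,q→9,3→9,0→9 10:p→12,q→13,3→10,0→10 11:p→11,q→11,3→14,0→11 12:p→12,q→15,3→14,0→12 13:p→15,q→13,3→13,0→6 14:p→14,q→14,3→14,0→9 15:p→15,q→15,3→14,0→6 (ε-aug+det+¬).
'3q03': |S_i|=[28, 20, 14, 5, 1] end={s2} rej; 4/4 single-dels accept.
'0p0p30': run [28, 23, 19, 12, 6, 2, 1] end={s2} rej; 6/6 del acc.
2 words, ⪯-incomp.


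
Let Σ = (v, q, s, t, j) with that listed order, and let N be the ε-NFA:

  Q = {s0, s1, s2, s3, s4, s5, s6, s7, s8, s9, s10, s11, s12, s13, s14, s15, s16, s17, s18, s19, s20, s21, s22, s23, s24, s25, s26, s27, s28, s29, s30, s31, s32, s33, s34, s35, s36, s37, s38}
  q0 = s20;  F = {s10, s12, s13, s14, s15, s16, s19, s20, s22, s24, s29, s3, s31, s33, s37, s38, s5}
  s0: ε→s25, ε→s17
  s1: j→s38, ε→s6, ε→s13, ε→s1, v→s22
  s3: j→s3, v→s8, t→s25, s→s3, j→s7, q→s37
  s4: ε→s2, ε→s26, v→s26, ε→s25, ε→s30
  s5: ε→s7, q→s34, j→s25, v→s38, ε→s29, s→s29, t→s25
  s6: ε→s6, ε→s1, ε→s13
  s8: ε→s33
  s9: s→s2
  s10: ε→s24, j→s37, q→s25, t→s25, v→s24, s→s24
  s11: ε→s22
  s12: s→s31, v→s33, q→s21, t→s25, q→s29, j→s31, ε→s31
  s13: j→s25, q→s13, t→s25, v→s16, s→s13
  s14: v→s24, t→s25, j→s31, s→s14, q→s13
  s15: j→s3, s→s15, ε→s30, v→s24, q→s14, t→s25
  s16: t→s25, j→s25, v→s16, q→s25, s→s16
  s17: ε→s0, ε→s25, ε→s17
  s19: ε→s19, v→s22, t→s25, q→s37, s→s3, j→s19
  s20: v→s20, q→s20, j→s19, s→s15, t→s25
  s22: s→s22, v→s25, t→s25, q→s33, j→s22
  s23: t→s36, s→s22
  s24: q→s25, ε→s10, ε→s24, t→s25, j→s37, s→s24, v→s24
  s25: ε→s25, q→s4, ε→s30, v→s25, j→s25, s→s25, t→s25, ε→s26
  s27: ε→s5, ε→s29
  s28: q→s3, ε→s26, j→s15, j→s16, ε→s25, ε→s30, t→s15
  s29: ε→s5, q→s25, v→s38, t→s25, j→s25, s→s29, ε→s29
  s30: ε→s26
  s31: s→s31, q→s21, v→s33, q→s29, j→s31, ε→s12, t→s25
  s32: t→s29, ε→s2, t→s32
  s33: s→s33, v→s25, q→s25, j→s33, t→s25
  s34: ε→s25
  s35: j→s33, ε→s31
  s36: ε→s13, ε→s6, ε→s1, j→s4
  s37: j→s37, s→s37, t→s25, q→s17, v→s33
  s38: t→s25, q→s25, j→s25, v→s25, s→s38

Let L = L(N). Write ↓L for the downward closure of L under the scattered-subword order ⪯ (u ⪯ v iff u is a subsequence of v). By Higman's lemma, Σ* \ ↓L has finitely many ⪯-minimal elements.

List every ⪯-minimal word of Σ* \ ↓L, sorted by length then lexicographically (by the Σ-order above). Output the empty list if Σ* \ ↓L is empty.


|Q|=39, |F|=17, |δ|=150 (43 ε).
min D↑ (15 st, q0=0, F={2}): 0:v→0,q→0,s→1,t→2,j→3 1:v→4,q→5,s→1,t→2,j→6 2:v→2,q→2,s→2,t→2,j→2 3:v→7,q→8,s→6,t→2,j→3 4:v→4,q→2,s→4,t→2,j→8 5:v→4,q→9,s→5,t→2,j→10 6:v→11,q→8,s→6,t→2,j→6 7:v→2,q→11,s→7,t→2,j→7 8:v→11,q→2,s→8,t→2,j→8 9:v→12,q→9,s→9,t→2,j→2 10:v→11,q→13,s→10,t→2,j→10 11:v→2,q→2,s→11,t→2,j→11 12:v→12,q→2,s→12,t→2,j→2 13:v→14,q→2,s→13,t→2,j→2 14:v→2,q→2,s→14,t→2,j→2 (ε-aug+det+¬).
't': |S_i|=[28, 5] end={s2,s25,s26,s30,s4} rej; 1/1 single-dels accept.
'svq': N↓-sim [28, 26, 14, 7] end={s0,s17,s2,s25,s26,s30,s4} — reject; 3/3 single-dels accept.
'jvv': |S_i|=[28, 21, 9, 5] end={s2,s25,s26,s30,s4} rej; 3/3 del acc.
'jqq': |S_i|=[28, 21, 15, 8] end={s0,s17,s2,s25,s26,s30,s34,s4} — reject; 3/3 deletions ∈↓L.
'sqqj': |S_i|=[28, 26, 22, 15, 5] end={s2,s25,s26,s30,s4} ∉↓L; 4/4 deletions ∈↓L.
5 words, ⪯-incomp.

Antichain: [t, svq, jvv, jqq, sqqj].


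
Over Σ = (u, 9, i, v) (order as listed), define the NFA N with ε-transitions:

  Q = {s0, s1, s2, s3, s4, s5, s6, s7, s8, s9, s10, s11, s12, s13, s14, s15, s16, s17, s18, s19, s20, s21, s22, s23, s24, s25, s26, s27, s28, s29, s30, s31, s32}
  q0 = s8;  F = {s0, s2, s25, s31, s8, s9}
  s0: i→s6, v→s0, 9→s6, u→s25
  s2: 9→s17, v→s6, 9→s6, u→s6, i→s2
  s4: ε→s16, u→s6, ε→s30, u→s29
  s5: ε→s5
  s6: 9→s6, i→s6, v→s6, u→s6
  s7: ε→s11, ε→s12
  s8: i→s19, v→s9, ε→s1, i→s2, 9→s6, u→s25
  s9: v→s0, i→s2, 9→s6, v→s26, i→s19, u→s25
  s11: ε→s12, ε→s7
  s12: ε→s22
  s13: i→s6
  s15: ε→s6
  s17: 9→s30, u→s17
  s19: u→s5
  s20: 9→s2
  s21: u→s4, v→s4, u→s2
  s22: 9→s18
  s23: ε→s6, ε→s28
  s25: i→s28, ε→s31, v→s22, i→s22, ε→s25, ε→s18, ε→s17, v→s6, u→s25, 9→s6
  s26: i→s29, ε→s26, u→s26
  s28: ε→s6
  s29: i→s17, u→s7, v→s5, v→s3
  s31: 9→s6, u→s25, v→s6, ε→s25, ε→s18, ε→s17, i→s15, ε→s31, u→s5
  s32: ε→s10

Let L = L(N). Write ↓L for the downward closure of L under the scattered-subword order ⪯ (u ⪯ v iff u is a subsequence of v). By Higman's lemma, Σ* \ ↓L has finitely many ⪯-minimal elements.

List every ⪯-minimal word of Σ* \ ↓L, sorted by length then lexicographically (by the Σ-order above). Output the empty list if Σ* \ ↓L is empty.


|Q|=33, |F|=6, |δ|=75 (23 ε).
min D↑ (6 st, q0=0, F={2}): 0:u→1,9→2,i→3,v→4 1:u→1,9→2,i→2,v→2 2:u→2,9→2,i→2,v→2 3:u→2,9→2,i→3,v→2 4:u→1,9→2,i→3,v→5 5:u→1,9→2,i→2,v→5.
'9': N↓-sim [22, 4] end={s17,s18,s30,s6} ∉↓L; 1/1 single-dels accept.
'ui': N↓-sim [22, 16, 13] end={s11,s12,s15,s17,s18,s22,s28,s29,s3,s30,s5,s6,…} rej; 2/2 del acc.
'uv': run [22, 16, 5] end={s18,s22,s3,s5,s6} ∉↓L; 2/2 deletions ∈↓L.
'iu': |S_i|=[22, 15, 9] end={s11,s12,s17,s18,s22,s30,s5,s6,s7} rej; 2/2 del acc.
'iv': run [22, 15, 3] end={s3,s5,s6} — reject; 2/2 del acc.
'vvi': |S_i|=[22, 20, 17, 13] end={s11,s12,s15,s17,s18,s22,s28,s29,s3,s30,s5,s6,…} rej; 3/3 deletions ∈↓L.
6 words, ⪯-incomp.

A = [9, ui, uv, iu, iv, vvi].


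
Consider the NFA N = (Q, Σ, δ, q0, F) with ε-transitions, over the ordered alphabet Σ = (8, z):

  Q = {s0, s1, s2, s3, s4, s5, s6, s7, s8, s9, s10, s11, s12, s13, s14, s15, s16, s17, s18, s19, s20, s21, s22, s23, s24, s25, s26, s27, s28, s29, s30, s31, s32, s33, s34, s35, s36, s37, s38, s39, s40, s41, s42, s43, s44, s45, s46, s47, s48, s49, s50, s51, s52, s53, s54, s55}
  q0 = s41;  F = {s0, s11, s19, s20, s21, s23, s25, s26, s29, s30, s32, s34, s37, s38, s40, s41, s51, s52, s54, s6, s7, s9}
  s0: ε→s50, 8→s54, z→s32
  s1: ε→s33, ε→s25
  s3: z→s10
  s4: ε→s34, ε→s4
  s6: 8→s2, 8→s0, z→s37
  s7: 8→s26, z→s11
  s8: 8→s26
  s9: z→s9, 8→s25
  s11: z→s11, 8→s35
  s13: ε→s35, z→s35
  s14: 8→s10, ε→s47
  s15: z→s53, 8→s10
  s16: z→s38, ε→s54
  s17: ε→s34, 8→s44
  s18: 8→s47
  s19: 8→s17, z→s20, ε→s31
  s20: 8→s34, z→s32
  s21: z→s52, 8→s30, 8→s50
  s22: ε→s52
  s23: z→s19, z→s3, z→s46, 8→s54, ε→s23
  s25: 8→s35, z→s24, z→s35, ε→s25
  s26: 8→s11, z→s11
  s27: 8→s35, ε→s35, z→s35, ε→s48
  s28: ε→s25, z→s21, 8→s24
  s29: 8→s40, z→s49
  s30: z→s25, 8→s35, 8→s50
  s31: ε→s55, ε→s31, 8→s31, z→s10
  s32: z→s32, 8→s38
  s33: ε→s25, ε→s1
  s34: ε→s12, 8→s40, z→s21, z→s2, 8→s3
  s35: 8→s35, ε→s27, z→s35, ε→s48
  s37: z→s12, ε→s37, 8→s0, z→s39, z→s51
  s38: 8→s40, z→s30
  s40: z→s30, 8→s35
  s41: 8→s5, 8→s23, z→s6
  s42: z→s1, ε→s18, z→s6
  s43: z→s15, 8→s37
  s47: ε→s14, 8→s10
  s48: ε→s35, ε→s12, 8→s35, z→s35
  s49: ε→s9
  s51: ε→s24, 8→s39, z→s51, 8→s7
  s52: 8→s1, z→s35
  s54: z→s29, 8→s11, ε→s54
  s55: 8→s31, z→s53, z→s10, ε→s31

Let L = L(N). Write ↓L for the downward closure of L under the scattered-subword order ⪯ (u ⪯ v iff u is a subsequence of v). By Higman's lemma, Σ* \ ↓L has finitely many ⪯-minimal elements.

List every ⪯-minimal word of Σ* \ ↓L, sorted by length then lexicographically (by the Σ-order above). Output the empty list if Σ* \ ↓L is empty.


|Q|=56, |F|=22, |δ|=115 (32 ε).
min D↑ (23 st, q0=0, F={13}): 0:8→1,z→2 1:8→3,z→4 2:8→5,z→6 3:8→7,z→8 4:8→9,z→10 5:8→3,z→11 6:8→5,z→12 7:8→13,z→7 8:8→14,z→15 9:8→14,z→16 10:8→9,z→11 11:8→17,z→11 12:8→18,z→12 13:8→13,z→13 14:8→13,z→19 15:8→20,z→15 16:8→19,z→21 17:8→14,z→19 18:8→22,z→7 19:8→13,z→20 20:8→13,z→13 21:8→20,z→13 22:8→7,z→7 [Hopcroft].
'8888': N↓-sim [42, 38, 29, 18, 9] end={s10,s12,s27,s31,s35,s48,s50,s53,s55} — reject; 4/4 single-dels accept.
'88zz8z': |S_i|=[42, 38, 29, 20, 14, 9, 5] end={s12,s24,s27,s35,s48} ∉↓L; 6/6 deletions ∈↓L.
'8z8zzz': |S_i|=[42, 38, 31, 23, 15, 9, 5] end={s12,s24,s27,s35,s48} ∉↓L; 6/6 deletions ∈↓L.
'z8z8z8': N↓-sim [42, 39, 33, 22, 12, 8, 5] end={s12,s27,s35,s48,s50} rej; 6/6 del acc.
'zzz8z8': N↓-sim [42, 39, 32, 25, 16, 9, 5] end={s12,s27,s35,s48,s50} — reject; 6/6 del acc.
5 minimals (antichain).

A = [8888, 88zz8z, 8z8zzz, z8z8z8, zzz8z8].


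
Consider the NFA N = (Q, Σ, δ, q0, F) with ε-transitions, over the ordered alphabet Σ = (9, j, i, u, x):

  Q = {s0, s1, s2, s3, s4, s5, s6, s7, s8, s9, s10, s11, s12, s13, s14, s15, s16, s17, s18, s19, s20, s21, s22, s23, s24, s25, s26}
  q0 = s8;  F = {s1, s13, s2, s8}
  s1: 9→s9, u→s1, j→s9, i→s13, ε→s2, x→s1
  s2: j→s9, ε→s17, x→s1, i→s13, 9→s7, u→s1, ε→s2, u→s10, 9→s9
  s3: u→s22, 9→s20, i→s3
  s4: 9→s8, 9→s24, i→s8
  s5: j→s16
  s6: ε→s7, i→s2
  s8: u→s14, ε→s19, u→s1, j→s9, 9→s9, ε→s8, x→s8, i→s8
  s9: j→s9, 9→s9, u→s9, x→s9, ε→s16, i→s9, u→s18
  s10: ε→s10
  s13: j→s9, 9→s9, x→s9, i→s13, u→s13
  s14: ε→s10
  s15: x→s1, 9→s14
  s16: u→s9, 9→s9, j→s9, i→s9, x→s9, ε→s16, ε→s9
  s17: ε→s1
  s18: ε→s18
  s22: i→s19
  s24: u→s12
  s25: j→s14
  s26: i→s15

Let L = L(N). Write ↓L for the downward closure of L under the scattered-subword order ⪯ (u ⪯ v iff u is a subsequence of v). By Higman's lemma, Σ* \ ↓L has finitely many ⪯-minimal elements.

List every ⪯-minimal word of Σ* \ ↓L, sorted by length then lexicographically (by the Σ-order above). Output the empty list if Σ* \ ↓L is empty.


|Q|=27, |F|=4, |δ|=61 (13 ε).
min D↑ (4 st, q0=0, F={1}): 0:9→1,j→1,i→0,u→2,x→0 1:9→1,j→1,i→1,u→1,x→1 2:9→1,j→1,i→3,u→2,x→2 3:9→1,j→1,i→3,u→3,x→1 (ε-aug+det+¬).
'9': run [12, 4] end={s16,s18,s7,s9} ∉↓L; 1/1 del acc.
'j': |S_i|=[12, 3] end={s16,s18,s9} ∉↓L; 1/1 single-dels accept.
'uix': N↓-sim [12, 10, 4, 3] end={s16,s18,s9} ∉↓L; 3/3 deletions ∈↓L.
3 obstructions.

min(Σ*\↓L) = [9, j, uix].


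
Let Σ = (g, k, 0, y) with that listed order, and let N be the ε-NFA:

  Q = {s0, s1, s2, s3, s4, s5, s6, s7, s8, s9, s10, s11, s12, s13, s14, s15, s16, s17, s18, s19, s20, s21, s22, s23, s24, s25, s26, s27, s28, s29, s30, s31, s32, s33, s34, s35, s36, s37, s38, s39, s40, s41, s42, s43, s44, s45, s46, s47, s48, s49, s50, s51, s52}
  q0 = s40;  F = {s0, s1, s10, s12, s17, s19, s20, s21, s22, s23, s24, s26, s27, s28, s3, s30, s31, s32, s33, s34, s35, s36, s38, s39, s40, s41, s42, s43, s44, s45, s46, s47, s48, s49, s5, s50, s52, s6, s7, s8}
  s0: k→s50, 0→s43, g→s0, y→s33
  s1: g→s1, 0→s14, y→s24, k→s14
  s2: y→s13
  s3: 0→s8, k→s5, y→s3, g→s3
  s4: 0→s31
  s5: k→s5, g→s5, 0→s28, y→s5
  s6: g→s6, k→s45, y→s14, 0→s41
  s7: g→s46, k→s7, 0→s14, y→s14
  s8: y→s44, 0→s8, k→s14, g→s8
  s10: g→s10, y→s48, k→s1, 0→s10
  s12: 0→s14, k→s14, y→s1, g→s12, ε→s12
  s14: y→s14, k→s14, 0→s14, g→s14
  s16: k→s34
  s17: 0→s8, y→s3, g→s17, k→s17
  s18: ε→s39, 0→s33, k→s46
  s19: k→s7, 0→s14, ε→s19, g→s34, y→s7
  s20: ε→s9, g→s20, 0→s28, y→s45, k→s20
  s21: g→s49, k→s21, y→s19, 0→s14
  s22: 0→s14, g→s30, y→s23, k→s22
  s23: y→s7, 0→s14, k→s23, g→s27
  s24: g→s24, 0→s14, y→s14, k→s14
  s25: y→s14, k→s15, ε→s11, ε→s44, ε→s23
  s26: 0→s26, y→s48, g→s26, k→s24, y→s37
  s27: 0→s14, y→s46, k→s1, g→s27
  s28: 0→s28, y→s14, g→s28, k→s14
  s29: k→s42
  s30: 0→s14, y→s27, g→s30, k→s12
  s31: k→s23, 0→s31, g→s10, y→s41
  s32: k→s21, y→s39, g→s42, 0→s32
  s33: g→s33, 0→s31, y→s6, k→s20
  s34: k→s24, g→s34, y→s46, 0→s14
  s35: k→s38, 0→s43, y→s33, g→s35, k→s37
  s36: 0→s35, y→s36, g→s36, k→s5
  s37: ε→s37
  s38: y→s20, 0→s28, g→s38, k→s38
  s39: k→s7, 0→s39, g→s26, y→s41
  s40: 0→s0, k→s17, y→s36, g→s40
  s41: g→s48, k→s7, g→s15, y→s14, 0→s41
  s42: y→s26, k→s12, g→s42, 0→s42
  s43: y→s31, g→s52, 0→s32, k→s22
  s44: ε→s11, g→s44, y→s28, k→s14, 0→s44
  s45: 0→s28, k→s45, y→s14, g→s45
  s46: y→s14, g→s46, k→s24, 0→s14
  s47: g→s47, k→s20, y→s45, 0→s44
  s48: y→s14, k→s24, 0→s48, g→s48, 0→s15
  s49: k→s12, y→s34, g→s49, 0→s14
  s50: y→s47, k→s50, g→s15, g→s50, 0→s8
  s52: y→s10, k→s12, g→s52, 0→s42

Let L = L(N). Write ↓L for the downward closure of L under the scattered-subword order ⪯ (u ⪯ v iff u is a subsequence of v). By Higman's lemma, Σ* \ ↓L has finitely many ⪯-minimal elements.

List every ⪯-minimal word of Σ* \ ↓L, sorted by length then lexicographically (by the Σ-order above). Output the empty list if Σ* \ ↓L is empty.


A = [k0k, 00k0, 0yyy, yk0y, 00gkk, 000yky].

|Q|=53, |F|=40, |δ|=186 (9 ε).
min D↑ (41 st, q0=0, F={11}): 0:g→0,k→1,0→2,y→3 1:g→1,k→1,0→4,y→5 2:g→2,k→6,0→7,y→8 3:g→3,k→9,0→10,y→3 4:g→4,k→11,0→4,y→12 5:g→5,k→9,0→4,y→5 6:g→6,k→6,0→4,y→13 7:g→14,k→15,0→16,y→17 8:g→8,k→18,0→17,y→19 9:g→9,k→9,0→20,y→9 10:g→10,k→21,0→7,y→8 11:g→11,k→11,0→11,y→11 12:g→12,k→11,0→12,y→20 13:g→13,k→18,0→12,y→22 14:g→14,k→23,0→24,y→25 15:g→26,k→15,0→11,y→27 16:g→24,k→28,0→16,y→29 17:g→25,k→27,0→17,y→30 18:g→18,k→18,0→20,y→22 19:g→19,k→22,0→30,y→11 20:g→20,k→11,0→20,y→11 21:g→21,k→21,0→20,y→18 22:g→22,k→22,0→20,y→11 23:g→23,k→11,0→11,y→31 24:g→24,k→23,0→24,y→32 25:g→25,k→31,0→25,y→33 26:g→26,k→23,0→11,y→34 27:g→34,k→27,0→11,y→35 28:g→36,k→28,0→11,y→37 29:g→32,k→35,0→29,y→30 30:g→33,k→35,0→30,y→11 31:g→31,k→11,0→11,y→38 32:g→32,k→38,0→32,y→33 33:g→33,k→38,0→33,y→11 34:g→34,k→31,0→11,y→39 35:g→39,k→35,0→11,y→11 36:g→36,k→23,0→11,y→40 37:g→40,k→35,0→11,y→35 38:g→38,k→11,0→11,y→11 39:g→39,k→38,0→11,y→11 40:g→40,k→38,0→11,y→39.
'k0k': run [45, 29, 5, 1] end={s14} rej; 3/3 single-dels accept.
'00k0': N↓-sim [45, 40, 30, 14, 1] end={s14} — reject; 4/4 deletions ∈↓L.
'0yyy': N↓-sim [45, 40, 26, 11, 1] end={s14} ∉↓L; 4/4 single-dels accept.
'yk0y': |S_i|=[45, 41, 21, 2, 1] end={s14} rej; 4/4 single-dels accept.
'00gkk': N↓-sim [45, 40, 30, 20, 4, 1] end={s14} — reject; 5/5 del acc.
'000yky': |S_i|=[45, 40, 30, 26, 16, 4, 1] end={s14} ∉↓L; 6/6 del acc.
6 minimals (antichain).


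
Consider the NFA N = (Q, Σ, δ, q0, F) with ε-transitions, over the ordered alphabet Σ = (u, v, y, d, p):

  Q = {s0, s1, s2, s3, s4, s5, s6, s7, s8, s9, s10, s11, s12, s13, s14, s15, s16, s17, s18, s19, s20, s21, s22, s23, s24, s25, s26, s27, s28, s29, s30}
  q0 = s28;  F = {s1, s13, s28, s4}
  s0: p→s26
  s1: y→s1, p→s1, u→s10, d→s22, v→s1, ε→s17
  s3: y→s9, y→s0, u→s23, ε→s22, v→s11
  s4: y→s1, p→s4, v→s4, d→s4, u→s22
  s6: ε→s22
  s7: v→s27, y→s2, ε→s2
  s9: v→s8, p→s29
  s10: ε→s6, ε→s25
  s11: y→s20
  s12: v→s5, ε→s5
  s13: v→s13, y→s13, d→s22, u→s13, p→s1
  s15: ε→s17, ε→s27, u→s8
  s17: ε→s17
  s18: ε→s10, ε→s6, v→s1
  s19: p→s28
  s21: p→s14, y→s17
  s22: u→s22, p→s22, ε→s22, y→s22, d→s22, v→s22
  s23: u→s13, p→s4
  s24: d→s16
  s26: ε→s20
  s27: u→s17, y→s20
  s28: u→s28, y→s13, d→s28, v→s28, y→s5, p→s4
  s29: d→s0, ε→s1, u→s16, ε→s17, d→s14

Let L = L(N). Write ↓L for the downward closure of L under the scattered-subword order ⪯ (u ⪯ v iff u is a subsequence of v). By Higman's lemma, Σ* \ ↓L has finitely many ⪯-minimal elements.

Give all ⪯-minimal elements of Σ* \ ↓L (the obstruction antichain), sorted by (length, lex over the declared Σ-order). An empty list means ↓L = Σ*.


|Q|=31, |F|=4, |δ|=66 (16 ε).
min D↑ (5 st, q0=0, F={3}): 0:u→0,v→0,y→1,d→0,p→2 1:u→1,v→1,y→1,d→3,p→4 2:u→3,v→2,y→4,d→2,p→2 3:u→3,v→3,y→3,d→3,p→3 4:u→3,v→4,y→4,d→3,p→4 [Hopcroft].
'yd': N↓-sim [10, 8, 1] end={s22} ∉↓L; 2/2 del acc.
'pu': run [10, 7, 4] end={s10,s22,s25,s6} — reject; 2/2 del acc.
2 obstructions.

min(Σ*\↓L) = [yd, pu].


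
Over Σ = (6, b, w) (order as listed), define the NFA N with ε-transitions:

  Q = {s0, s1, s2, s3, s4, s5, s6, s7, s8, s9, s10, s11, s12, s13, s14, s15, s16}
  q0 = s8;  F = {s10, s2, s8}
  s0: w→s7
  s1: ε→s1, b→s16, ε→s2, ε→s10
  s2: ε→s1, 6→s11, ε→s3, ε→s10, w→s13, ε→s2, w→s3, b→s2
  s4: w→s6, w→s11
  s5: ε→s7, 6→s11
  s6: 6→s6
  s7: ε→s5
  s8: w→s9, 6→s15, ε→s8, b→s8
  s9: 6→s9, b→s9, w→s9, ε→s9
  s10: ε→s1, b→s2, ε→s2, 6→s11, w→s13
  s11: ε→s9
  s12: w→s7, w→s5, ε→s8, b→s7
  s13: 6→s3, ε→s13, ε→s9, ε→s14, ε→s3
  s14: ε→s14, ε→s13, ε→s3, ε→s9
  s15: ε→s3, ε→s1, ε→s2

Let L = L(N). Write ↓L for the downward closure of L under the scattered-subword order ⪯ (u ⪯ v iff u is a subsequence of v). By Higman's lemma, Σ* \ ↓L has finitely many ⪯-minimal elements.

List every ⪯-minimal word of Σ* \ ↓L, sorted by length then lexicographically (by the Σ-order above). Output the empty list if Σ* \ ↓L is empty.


|Q|=17, |F|=3, |δ|=49 (26 ε).
min D↑ (3 st, q0=0, F={2}): 0:6→1,b→0,w→2 1:6→2,b→1,w→2 2:6→2,b→2,w→2.
'w': N↓-sim [11, 4] end={s13,s14,s3,s9} rej; 1/1 single-dels accept.
'66': |S_i|=[11, 10, 3] end={s11,s3,s9} — reject; 2/2 del acc.
2 minimals (antichain).

A = [w, 66].


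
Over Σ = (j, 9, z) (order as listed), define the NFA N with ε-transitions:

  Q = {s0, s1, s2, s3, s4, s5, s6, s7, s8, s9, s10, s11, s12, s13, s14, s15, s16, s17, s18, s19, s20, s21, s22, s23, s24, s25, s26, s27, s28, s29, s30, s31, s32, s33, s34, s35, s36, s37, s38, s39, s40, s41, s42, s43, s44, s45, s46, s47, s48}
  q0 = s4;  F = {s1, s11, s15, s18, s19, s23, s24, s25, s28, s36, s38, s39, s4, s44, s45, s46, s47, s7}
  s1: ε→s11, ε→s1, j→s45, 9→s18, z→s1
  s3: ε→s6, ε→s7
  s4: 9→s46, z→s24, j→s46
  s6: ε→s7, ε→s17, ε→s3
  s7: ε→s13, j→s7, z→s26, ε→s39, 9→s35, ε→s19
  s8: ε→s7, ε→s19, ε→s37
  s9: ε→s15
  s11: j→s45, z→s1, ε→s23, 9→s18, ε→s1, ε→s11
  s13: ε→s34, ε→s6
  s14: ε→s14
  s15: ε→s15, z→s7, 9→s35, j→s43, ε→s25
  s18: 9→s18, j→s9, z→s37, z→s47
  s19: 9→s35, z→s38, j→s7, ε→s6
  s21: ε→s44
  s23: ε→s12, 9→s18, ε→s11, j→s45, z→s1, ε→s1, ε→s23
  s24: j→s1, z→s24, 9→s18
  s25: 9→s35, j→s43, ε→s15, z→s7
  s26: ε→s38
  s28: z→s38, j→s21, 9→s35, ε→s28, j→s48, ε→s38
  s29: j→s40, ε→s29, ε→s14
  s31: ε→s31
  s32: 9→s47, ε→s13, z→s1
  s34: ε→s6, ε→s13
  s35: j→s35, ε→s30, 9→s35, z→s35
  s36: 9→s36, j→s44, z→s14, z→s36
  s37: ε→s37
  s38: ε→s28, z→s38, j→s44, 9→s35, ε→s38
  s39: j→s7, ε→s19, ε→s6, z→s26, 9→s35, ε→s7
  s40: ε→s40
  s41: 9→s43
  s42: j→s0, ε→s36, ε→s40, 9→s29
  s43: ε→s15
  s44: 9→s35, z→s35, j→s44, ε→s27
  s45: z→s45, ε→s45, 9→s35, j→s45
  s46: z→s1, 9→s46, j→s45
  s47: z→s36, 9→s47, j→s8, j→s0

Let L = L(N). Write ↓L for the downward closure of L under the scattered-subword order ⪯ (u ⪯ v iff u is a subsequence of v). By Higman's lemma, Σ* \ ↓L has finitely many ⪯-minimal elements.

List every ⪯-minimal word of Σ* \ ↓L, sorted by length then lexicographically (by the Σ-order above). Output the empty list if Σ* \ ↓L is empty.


min(Σ*\↓L) = [jj9, 9j9, z9zzjz].

|Q|=49, |F|=18, |δ|=118 (51 ε).
min D↑ (13 st, q0=0, F={6}): 0:j→1,9→1,z→2 1:j→3,9→1,z→4 2:j→4,9→5,z→2 3:j→3,9→6,z→3 4:j→3,9→5,z→4 5:j→7,9→5,z→8 6:j→6,9→6,z→6 7:j→7,9→6,z→9 8:j→9,9→8,z→10 9:j→9,9→6,z→11 10:j→12,9→10,z→10 11:j→12,9→6,z→11 12:j→12,9→6,z→6.
'jj9': run [36, 34, 25, 2] end={s30,s35} — reject; 3/3 del acc.
'9j9': run [36, 34, 25, 2] end={s30,s35} ∉↓L; 3/3 single-dels accept.
'z9zzjz': run [36, 34, 28, 23, 11, 6, 2] end={s30,s35} — reject; 6/6 deletions ∈↓L.
3 words, ⪯-incomp.


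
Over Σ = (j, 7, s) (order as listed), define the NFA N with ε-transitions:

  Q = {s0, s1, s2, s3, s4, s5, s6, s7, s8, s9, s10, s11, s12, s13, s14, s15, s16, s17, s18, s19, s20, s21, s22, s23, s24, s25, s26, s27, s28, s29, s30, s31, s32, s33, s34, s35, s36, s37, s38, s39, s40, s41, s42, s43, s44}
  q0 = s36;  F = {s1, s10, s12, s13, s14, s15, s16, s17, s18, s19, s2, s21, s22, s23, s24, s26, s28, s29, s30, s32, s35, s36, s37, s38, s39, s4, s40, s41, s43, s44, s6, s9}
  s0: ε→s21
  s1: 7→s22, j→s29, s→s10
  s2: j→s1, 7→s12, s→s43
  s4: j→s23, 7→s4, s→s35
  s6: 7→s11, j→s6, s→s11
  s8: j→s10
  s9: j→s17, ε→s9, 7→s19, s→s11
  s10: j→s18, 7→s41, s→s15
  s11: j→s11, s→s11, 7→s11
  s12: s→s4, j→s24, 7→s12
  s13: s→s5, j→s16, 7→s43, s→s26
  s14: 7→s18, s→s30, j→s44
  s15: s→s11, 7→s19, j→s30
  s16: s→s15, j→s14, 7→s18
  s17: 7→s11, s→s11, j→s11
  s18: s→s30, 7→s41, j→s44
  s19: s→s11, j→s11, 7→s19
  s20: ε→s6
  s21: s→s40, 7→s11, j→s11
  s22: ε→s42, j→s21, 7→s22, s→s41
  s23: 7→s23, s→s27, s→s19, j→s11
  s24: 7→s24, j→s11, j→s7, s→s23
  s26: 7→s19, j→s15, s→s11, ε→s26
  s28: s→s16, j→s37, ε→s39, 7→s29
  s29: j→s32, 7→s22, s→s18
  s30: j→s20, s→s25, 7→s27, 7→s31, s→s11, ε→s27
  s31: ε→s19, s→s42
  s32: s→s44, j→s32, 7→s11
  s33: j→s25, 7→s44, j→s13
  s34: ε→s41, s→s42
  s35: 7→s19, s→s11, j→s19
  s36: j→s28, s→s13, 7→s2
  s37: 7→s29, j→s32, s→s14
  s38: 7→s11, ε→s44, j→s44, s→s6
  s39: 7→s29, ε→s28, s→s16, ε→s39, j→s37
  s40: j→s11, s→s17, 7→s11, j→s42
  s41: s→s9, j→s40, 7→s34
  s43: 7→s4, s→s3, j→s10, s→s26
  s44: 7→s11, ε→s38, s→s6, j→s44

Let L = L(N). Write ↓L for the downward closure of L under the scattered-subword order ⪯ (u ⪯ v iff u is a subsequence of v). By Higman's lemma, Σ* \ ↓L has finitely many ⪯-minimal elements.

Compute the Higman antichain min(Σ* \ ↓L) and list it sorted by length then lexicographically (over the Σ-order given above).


Antichain: [sss, jjj7, j7j7, 77jj, ss7j].

|Q|=45, |F|=32, |δ|=125 (13 ε).
min D↑ (31 st, q0=0, F={20}): 0:j→1,7→2,s→3 1:j→4,7→5,s→6 2:j→7,7→8,s→9 3:j→6,7→9,s→10 4:j→11,7→5,s→12 5:j→11,7→13,s→14 6:j→12,7→14,s→15 7:j→5,7→13,s→16 8:j→17,7→8,s→18 9:j→16,7→18,s→10 10:j→15,7→19,s→20 11:j→11,7→20,s→21 12:j→21,7→14,s→22 13:j→23,7→13,s→24 14:j→21,7→24,s→22 15:j→22,7→19,s→20 16:j→14,7→24,s→15 17:j→20,7→17,s→25 18:j→25,7→18,s→26 19:j→20,7→19,s→20 20:j→20,7→20,s→20 21:j→21,7→20,s→27 22:j→27,7→19,s→20 23:j→20,7→20,s→28 24:j→28,7→24,s→29 25:j→20,7→25,s→19 26:j→19,7→19,s→20 27:j→27,7→20,s→20 28:j→20,7→20,s→30 29:j→30,7→19,s→20 30:j→20,7→20,s→20.
'sss': N↓-sim [42, 29, 16, 3] end={s11,s25,s42} rej; 3/3 del acc.
'jjj7': N↓-sim [42, 32, 24, 10, 1] end={s11} — reject; 4/4 deletions ∈↓L.
'j7j7': run [42, 32, 24, 11, 1] end={s11} — reject; 4/4 del acc.
'77jj': |S_i|=[42, 34, 18, 10, 3] end={s11,s42,s7} ∉↓L; 4/4 del acc.
'ss7j': N↓-sim [42, 29, 16, 5, 1] end={s11} ∉↓L; 4/4 del acc.
5 words, ⪯-incomp.
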